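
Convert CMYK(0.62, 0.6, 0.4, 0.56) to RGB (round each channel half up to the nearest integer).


R = 255 × (1-C) × (1-K) = 255 × 0.38 × 0.44 = 42.636 → 43
G = 255 × (1-M) × (1-K) = 255 × 0.40 × 0.44 = 44.88 → 45
B = 255 × (1-Y) × (1-K) = 255 × 0.60 × 0.44 = 67.32 → 67
= RGB(43, 45, 67)


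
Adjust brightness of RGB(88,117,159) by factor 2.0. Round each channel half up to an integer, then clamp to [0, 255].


Multiply each channel by 2.0, round half up, clamp to [0, 255]
R: 88×2.0 = 176
G: 117×2.0 = 234
B: 159×2.0 = 318 → clamp → 255
= RGB(176, 234, 255)


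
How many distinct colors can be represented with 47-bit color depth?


Colors = 2^bits = 2^47
= 140,737,488,355,328 colors


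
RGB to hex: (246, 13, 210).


R = 246 → F6 (hex)
G = 13 → 0D (hex)
B = 210 → D2 (hex)
Hex = #F60DD2


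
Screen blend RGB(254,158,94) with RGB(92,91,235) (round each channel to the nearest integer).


Screen: C = 255 - (255-A)×(255-B)/255, rounded to nearest integer
R: 255 - (255-254)×(255-92)/255 = 255 - 163/255 ≈ 255 - 0.639 = 254.361 → 254
G: 255 - (255-158)×(255-91)/255 = 255 - 15908/255 ≈ 255 - 62.384 = 192.616 → 193
B: 255 - (255-94)×(255-235)/255 = 255 - 3220/255 ≈ 255 - 12.627 = 242.373 → 242
= RGB(254, 193, 242)


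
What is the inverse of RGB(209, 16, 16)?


Invert: (255-R, 255-G, 255-B)
R: 255-209 = 46
G: 255-16 = 239
B: 255-16 = 239
= RGB(46, 239, 239)


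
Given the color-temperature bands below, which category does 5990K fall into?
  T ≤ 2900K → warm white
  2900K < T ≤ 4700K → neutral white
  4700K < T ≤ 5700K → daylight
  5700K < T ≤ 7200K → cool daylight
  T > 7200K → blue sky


Temperature: 5990K
5700K < 5990K ≤ 7200K → cool daylight
Classification: cool daylight


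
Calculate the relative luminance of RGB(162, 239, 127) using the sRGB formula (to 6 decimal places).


Linearize each channel (sRGB transfer function): c = v/255; c_lin = c/12.92 if c ≤ 0.04045, else ((c+0.055)/1.055)^2.4
  R: 162/255 ≈ 0.635294 > 0.04045 → ((0.635294+0.055)/1.055)^2.4 ≈ 0.361307
  G: 239/255 ≈ 0.937255 > 0.04045 → ((0.937255+0.055)/1.055)^2.4 ≈ 0.863157
  B: 127/255 ≈ 0.498039 > 0.04045 → ((0.498039+0.055)/1.055)^2.4 ≈ 0.212231
R_lin = 0.361307, G_lin = 0.863157, B_lin = 0.212231
L = 0.2126×R + 0.7152×G + 0.0722×B
L = 0.2126×0.361307 + 0.7152×0.863157 + 0.0722×0.212231
L ≈ 0.709467


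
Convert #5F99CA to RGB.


5F → 95 (R)
99 → 153 (G)
CA → 202 (B)
= RGB(95, 153, 202)


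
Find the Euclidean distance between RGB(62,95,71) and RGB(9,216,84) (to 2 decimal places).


d = √[(R₁-R₂)² + (G₁-G₂)² + (B₁-B₂)²]
d = √[(62-9)² + (95-216)² + (71-84)²]
d = √[2809 + 14641 + 169]
d = √17619
d ≈ 132.74


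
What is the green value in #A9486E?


Color: #A9486E
R = A9 = 169
G = 48 = 72
B = 6E = 110
Green = 72


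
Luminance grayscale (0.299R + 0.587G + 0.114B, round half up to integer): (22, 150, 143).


Gray = 0.299×R + 0.587×G + 0.114×B
Gray = 0.299×22 + 0.587×150 + 0.114×143
Gray = 6.578 + 88.050 + 16.302
Gray = 110.930 → round half up → 111
Gray = 111


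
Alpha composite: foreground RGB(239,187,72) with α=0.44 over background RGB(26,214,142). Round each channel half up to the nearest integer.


C = α×F + (1-α)×B, with 1-α = 0.56
R: 0.44×239 + 0.56×26 = 105.16 + 14.56 = 119.72 → 120
G: 0.44×187 + 0.56×214 = 82.28 + 119.84 = 202.12 → 202
B: 0.44×72 + 0.56×142 = 31.68 + 79.52 = 111.20 → 111
= RGB(120, 202, 111)


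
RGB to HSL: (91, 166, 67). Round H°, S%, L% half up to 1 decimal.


Normalize: R'=91/255≈0.3569, G'=166/255≈0.6510, B'=67/255≈0.2627
Max=166/255, Min=67/255, Δ=Max-Min=99/255
L = (Max+Min)/2 = (166+67)/510 = 233/510 = 0.45686… → L = 45.7%
L ≤ 0.5 → S = Δ/(Max+Min) = 99/(166+67) = 99/233 = 0.42489… → S = 42.5%
(the 1/255 factors cancel in S and H, so raw channel differences can be used)
Max is G' → H = 60 × ((B-R)/Δ + 2) = 60 × ((67-91)/99 + 2)
  -24/99 + 2 = -0.2424… + 2 = 1.7575…
  H = 60 × 1.7575… = 105.454…° → H = 105.5°
= HSL(105.5°, 42.5%, 45.7%)


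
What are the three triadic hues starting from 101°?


Triadic: equally spaced at 120° intervals
H1 = 101°
H2 = (101 + 120) mod 360 = 221°
H3 = (101 + 240) mod 360 = 341°
Triadic = 101°, 221°, 341°


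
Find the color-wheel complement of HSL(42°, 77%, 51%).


Complement = opposite side of color wheel = hue + 180°
H' = (42 + 180) mod 360 = 222°
S and L unchanged.
= HSL(222°, 77%, 51%)


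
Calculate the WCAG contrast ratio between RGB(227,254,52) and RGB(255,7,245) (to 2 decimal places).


Linearize each sRGB channel c=v/255: c/12.92 if c ≤ 0.04045 else ((c+0.055)/1.055)^2.4
L = 0.2126×R_lin + 0.7152×G_lin + 0.0722×B_lin
Color 1 (227,254,52):
  R=227: 227/255≈0.8902 > 0.04045 → ((0.8902+0.055)/1.055)^2.4 ≈ 0.76815
  G=254: 254/255≈0.9961 > 0.04045 → ((0.9961+0.055)/1.055)^2.4 ≈ 0.99110
  B=52: 52/255≈0.2039 > 0.04045 → ((0.2039+0.055)/1.055)^2.4 ≈ 0.03434
  L1 = 0.2126×0.76815 + 0.7152×0.99110 + 0.0722×0.03434 ≈ 0.87462
Color 2 (255,7,245):
  R=255: 255/255≈1.0000 > 0.04045 → ((1.0000+0.055)/1.055)^2.4 ≈ 1.00000
  G=7: 7/255≈0.0275 ≤ 0.04045 → 0.0275/12.92 ≈ 0.00212
  B=245: 245/255≈0.9608 > 0.04045 → ((0.9608+0.055)/1.055)^2.4 ≈ 0.91310
  L2 = 0.2126×1.00000 + 0.7152×0.00212 + 0.0722×0.91310 ≈ 0.28005
Lighter = 0.87462, Darker = 0.28005
Ratio = (L_lighter + 0.05) / (L_darker + 0.05)
Ratio = (0.87462 + 0.05) / (0.28005 + 0.05) = 0.92462 / 0.33005 ≈ 2.8015
Ratio ≈ 2.80:1


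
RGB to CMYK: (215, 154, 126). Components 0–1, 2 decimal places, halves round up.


R'=215/255≈0.8431, G'=154/255≈0.6039, B'=126/255≈0.4941
K = 1 - max(R',G',B') = 1 - 215/255 = 40/255 = 0.15686… → 0.16
(1-R'-K)/(1-K) simplifies to (max-R)/max with max = 215:
C = (215-215)/215 = 0/215 = 0 → 0.00
M = (215-154)/215 = 61/215 = 0.28372… → 0.28
Y = (215-126)/215 = 89/215 = 0.41395… → 0.41
= CMYK(0.00, 0.28, 0.41, 0.16)


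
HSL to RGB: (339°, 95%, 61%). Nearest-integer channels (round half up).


H=339°, S=0.95, L=0.61
C = (1-|2L-1|)×S = (1-|0.22|)×0.95 = 0.741
H' = H/60 = 339/60 ≈ 5.6500; X = C×(1-|H' mod 2 - 1|) = 0.25935
m = L - C/2 = 0.61 - 0.3705 = 0.2395
Sector ⌊H'⌋ = 5 → (R',G',B') = (0.741, 0.0, 0.25935)
RGB = ((R'+m)×255, (G'+m)×255, (B'+m)×255) = (250.0275, 61.0725, 127.20675)
Round half up → RGB(250, 61, 127)


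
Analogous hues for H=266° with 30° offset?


Base hue: 266°
Left analog: (266 - 30) mod 360 = 236°
Right analog: (266 + 30) mod 360 = 296°
Analogous hues = 236° and 296°


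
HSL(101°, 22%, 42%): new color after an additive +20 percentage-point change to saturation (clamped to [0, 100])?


Original S = 22%
Adjustment = +20 percentage points
New S = 22 + (20) = 42
Clamp to [0, 100] → 42
= HSL(101°, 42%, 42%)


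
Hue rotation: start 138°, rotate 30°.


New hue = (H + rotation) mod 360
New hue = (138 + 30) mod 360
= 168 mod 360
= 168°


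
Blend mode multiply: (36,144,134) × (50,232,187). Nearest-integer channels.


Multiply: C = A×B/255, rounded to nearest integer
R: 36×50/255 = 1800/255 ≈ 7.059 → 7
G: 144×232/255 = 33408/255 ≈ 131.012 → 131
B: 134×187/255 = 25058/255 ≈ 98.267 → 98
= RGB(7, 131, 98)


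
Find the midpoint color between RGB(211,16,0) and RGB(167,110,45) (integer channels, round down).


Midpoint: each channel = ⌊(C₁+C₂)/2⌋
R: ⌊(211+167)/2⌋ = 189
G: ⌊(16+110)/2⌋ = 63
B: ⌊(0+45)/2⌋ = 22
= RGB(189, 63, 22)


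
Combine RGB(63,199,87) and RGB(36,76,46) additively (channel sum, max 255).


Additive: each channel = min(255, C₁+C₂)
R: 63+36 = 99 → 99
G: 199+76 = 275 → 255
B: 87+46 = 133 → 133
= RGB(99, 255, 133)


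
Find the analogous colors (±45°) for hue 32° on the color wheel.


Base hue: 32°
Left analog: (32 - 45) mod 360 = 347°
Right analog: (32 + 45) mod 360 = 77°
Analogous hues = 347° and 77°


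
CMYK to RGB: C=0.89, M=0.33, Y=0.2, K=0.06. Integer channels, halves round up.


R = 255 × (1-C) × (1-K) = 255 × 0.11 × 0.94 = 26.367 → 26
G = 255 × (1-M) × (1-K) = 255 × 0.67 × 0.94 = 160.599 → 161
B = 255 × (1-Y) × (1-K) = 255 × 0.80 × 0.94 = 191.76 → 192
= RGB(26, 161, 192)


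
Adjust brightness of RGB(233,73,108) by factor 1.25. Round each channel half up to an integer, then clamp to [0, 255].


Multiply each channel by 1.25, round half up, clamp to [0, 255]
R: 233×1.25 = 291.25 → round → 291 → clamp → 255
G: 73×1.25 = 91.25 → round → 91
B: 108×1.25 = 135
= RGB(255, 91, 135)


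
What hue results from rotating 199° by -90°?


New hue = (H + rotation) mod 360
New hue = (199 -90) mod 360
= 109 mod 360
= 109°


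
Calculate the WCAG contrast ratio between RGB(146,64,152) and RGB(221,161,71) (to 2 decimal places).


Linearize each sRGB channel c=v/255: c/12.92 if c ≤ 0.04045 else ((c+0.055)/1.055)^2.4
L = 0.2126×R_lin + 0.7152×G_lin + 0.0722×B_lin
Color 1 (146,64,152):
  R=146: 146/255≈0.5725 > 0.04045 → ((0.5725+0.055)/1.055)^2.4 ≈ 0.28744
  G=64: 64/255≈0.2510 > 0.04045 → ((0.2510+0.055)/1.055)^2.4 ≈ 0.05127
  B=152: 152/255≈0.5961 > 0.04045 → ((0.5961+0.055)/1.055)^2.4 ≈ 0.31399
  L1 = 0.2126×0.28744 + 0.7152×0.05127 + 0.0722×0.31399 ≈ 0.12045
Color 2 (221,161,71):
  R=221: 221/255≈0.8667 > 0.04045 → ((0.8667+0.055)/1.055)^2.4 ≈ 0.72306
  G=161: 161/255≈0.6314 > 0.04045 → ((0.6314+0.055)/1.055)^2.4 ≈ 0.35640
  B=71: 71/255≈0.2784 > 0.04045 → ((0.2784+0.055)/1.055)^2.4 ≈ 0.06301
  L2 = 0.2126×0.72306 + 0.7152×0.35640 + 0.0722×0.06301 ≈ 0.41317
Lighter = 0.41317, Darker = 0.12045
Ratio = (L_lighter + 0.05) / (L_darker + 0.05)
Ratio = (0.41317 + 0.05) / (0.12045 + 0.05) = 0.46317 / 0.17045 ≈ 2.7174
Ratio ≈ 2.72:1


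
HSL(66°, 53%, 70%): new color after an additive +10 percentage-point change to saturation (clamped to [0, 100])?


Original S = 53%
Adjustment = +10 percentage points
New S = 53 + (10) = 63
Clamp to [0, 100] → 63
= HSL(66°, 63%, 70%)


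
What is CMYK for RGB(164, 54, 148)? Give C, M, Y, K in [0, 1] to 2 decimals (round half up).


R'=164/255≈0.6431, G'=54/255≈0.2118, B'=148/255≈0.5804
K = 1 - max(R',G',B') = 1 - 164/255 = 91/255 = 0.35686… → 0.36
(1-R'-K)/(1-K) simplifies to (max-R)/max with max = 164:
C = (164-164)/164 = 0/164 = 0 → 0.00
M = (164-54)/164 = 110/164 = 0.67073… → 0.67
Y = (164-148)/164 = 16/164 = 0.09756… → 0.10
= CMYK(0.00, 0.67, 0.10, 0.36)


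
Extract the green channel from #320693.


Color: #320693
R = 32 = 50
G = 06 = 6
B = 93 = 147
Green = 6


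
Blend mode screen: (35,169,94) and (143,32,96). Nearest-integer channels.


Screen: C = 255 - (255-A)×(255-B)/255, rounded to nearest integer
R: 255 - (255-35)×(255-143)/255 = 255 - 24640/255 ≈ 255 - 96.627 = 158.373 → 158
G: 255 - (255-169)×(255-32)/255 = 255 - 19178/255 ≈ 255 - 75.208 = 179.792 → 180
B: 255 - (255-94)×(255-96)/255 = 255 - 25599/255 ≈ 255 - 100.388 = 154.612 → 155
= RGB(158, 180, 155)


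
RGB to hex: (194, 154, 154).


R = 194 → C2 (hex)
G = 154 → 9A (hex)
B = 154 → 9A (hex)
Hex = #C29A9A


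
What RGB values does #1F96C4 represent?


1F → 31 (R)
96 → 150 (G)
C4 → 196 (B)
= RGB(31, 150, 196)


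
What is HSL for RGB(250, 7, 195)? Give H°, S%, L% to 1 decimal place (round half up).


Normalize: R'=250/255≈0.9804, G'=7/255≈0.0275, B'=195/255≈0.7647
Max=250/255, Min=7/255, Δ=Max-Min=243/255
L = (Max+Min)/2 = (250+7)/510 = 257/510 = 0.50392… → L = 50.4%
L > 0.5 → S = Δ/(2-Max-Min) = 243/(510-250-7) = 243/253 = 0.96047… → S = 96.0%
(the 1/255 factors cancel in S and H, so raw channel differences can be used)
Max is R' → H = 60 × (((G-B)/Δ) mod 6) = 60 × (((7-195)/243) mod 6)
  (-188)/243 = -0.7736…; negative, so add 6 → 5.2263…
  H = 60 × 5.2263… = 313.580…° → H = 313.6°
= HSL(313.6°, 96.0%, 50.4%)


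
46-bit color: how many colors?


Colors = 2^bits = 2^46
= 70,368,744,177,664 colors


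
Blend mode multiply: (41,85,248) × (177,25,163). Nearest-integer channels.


Multiply: C = A×B/255, rounded to nearest integer
R: 41×177/255 = 7257/255 ≈ 28.459 → 28
G: 85×25/255 = 2125/255 ≈ 8.333 → 8
B: 248×163/255 = 40424/255 ≈ 158.525 → 159
= RGB(28, 8, 159)


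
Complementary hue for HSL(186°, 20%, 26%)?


Complement = opposite side of color wheel = hue + 180°
H' = (186 + 180) mod 360 = 6°
S and L unchanged.
= HSL(6°, 20%, 26%)


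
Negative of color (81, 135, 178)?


Invert: (255-R, 255-G, 255-B)
R: 255-81 = 174
G: 255-135 = 120
B: 255-178 = 77
= RGB(174, 120, 77)


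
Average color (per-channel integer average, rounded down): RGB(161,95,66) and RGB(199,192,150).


Midpoint: each channel = ⌊(C₁+C₂)/2⌋
R: ⌊(161+199)/2⌋ = 180
G: ⌊(95+192)/2⌋ = 143
B: ⌊(66+150)/2⌋ = 108
= RGB(180, 143, 108)


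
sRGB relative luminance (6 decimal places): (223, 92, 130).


Linearize each channel (sRGB transfer function): c = v/255; c_lin = c/12.92 if c ≤ 0.04045, else ((c+0.055)/1.055)^2.4
  R: 223/255 ≈ 0.874510 > 0.04045 → ((0.874510+0.055)/1.055)^2.4 ≈ 0.737910
  G: 92/255 ≈ 0.360784 > 0.04045 → ((0.360784+0.055)/1.055)^2.4 ≈ 0.107023
  B: 130/255 ≈ 0.509804 > 0.04045 → ((0.509804+0.055)/1.055)^2.4 ≈ 0.223228
R_lin = 0.737910, G_lin = 0.107023, B_lin = 0.223228
L = 0.2126×R + 0.7152×G + 0.0722×B
L = 0.2126×0.737910 + 0.7152×0.107023 + 0.0722×0.223228
L ≈ 0.249540


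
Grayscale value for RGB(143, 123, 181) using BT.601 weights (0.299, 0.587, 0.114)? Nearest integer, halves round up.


Gray = 0.299×R + 0.587×G + 0.114×B
Gray = 0.299×143 + 0.587×123 + 0.114×181
Gray = 42.757 + 72.201 + 20.634
Gray = 135.592 → round half up → 136
Gray = 136


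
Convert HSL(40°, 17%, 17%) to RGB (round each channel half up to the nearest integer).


H=40°, S=0.17, L=0.17
C = (1-|2L-1|)×S = (1-|-0.66|)×0.17 = 0.0578
H' = H/60 = 40/60 ≈ 0.6667; X = C×(1-|H' mod 2 - 1|) ≈ 0.0385
m = L - C/2 = 0.17 - 0.0289 = 0.1411
Sector ⌊H'⌋ = 0 → (R',G',B') = (0.0578, ≈0.0385, 0.0)
RGB = ((R'+m)×255, (G'+m)×255, (B'+m)×255) = (50.7195, 45.8065, 35.9805)
Round half up → RGB(51, 46, 36)


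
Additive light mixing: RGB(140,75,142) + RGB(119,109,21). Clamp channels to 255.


Additive: each channel = min(255, C₁+C₂)
R: 140+119 = 259 → 255
G: 75+109 = 184 → 184
B: 142+21 = 163 → 163
= RGB(255, 184, 163)


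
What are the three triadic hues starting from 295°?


Triadic: equally spaced at 120° intervals
H1 = 295°
H2 = (295 + 120) mod 360 = 55°
H3 = (295 + 240) mod 360 = 175°
Triadic = 295°, 55°, 175°


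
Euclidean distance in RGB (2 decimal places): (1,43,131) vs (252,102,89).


d = √[(R₁-R₂)² + (G₁-G₂)² + (B₁-B₂)²]
d = √[(1-252)² + (43-102)² + (131-89)²]
d = √[63001 + 3481 + 1764]
d = √68246
d ≈ 261.24


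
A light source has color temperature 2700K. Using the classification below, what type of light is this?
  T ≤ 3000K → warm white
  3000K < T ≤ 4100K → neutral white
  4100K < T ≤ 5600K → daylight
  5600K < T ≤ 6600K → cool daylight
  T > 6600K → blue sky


Temperature: 2700K
2700K ≤ 3000K → warm white
Classification: warm white


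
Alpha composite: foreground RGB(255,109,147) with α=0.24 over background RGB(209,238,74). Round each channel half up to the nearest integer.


C = α×F + (1-α)×B, with 1-α = 0.76
R: 0.24×255 + 0.76×209 = 61.20 + 158.84 = 220.04 → 220
G: 0.24×109 + 0.76×238 = 26.16 + 180.88 = 207.04 → 207
B: 0.24×147 + 0.76×74 = 35.28 + 56.24 = 91.52 → 92
= RGB(220, 207, 92)


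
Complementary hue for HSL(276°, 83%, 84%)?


Complement = opposite side of color wheel = hue + 180°
H' = (276 + 180) mod 360 = 96°
S and L unchanged.
= HSL(96°, 83%, 84%)


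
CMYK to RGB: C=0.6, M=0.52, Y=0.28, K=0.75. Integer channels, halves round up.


R = 255 × (1-C) × (1-K) = 255 × 0.40 × 0.25 = 25.5 → 26
G = 255 × (1-M) × (1-K) = 255 × 0.48 × 0.25 = 30.6 → 31
B = 255 × (1-Y) × (1-K) = 255 × 0.72 × 0.25 = 45.9 → 46
= RGB(26, 31, 46)


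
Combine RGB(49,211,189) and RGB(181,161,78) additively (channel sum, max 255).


Additive: each channel = min(255, C₁+C₂)
R: 49+181 = 230 → 230
G: 211+161 = 372 → 255
B: 189+78 = 267 → 255
= RGB(230, 255, 255)


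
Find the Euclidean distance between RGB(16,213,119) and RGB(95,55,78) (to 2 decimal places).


d = √[(R₁-R₂)² + (G₁-G₂)² + (B₁-B₂)²]
d = √[(16-95)² + (213-55)² + (119-78)²]
d = √[6241 + 24964 + 1681]
d = √32886
d ≈ 181.34


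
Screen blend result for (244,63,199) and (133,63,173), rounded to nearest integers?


Screen: C = 255 - (255-A)×(255-B)/255, rounded to nearest integer
R: 255 - (255-244)×(255-133)/255 = 255 - 1342/255 ≈ 255 - 5.263 = 249.737 → 250
G: 255 - (255-63)×(255-63)/255 = 255 - 36864/255 ≈ 255 - 144.565 = 110.435 → 110
B: 255 - (255-199)×(255-173)/255 = 255 - 4592/255 ≈ 255 - 18.008 = 236.992 → 237
= RGB(250, 110, 237)


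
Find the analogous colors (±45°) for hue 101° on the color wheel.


Base hue: 101°
Left analog: (101 - 45) mod 360 = 56°
Right analog: (101 + 45) mod 360 = 146°
Analogous hues = 56° and 146°


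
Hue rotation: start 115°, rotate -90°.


New hue = (H + rotation) mod 360
New hue = (115 -90) mod 360
= 25 mod 360
= 25°


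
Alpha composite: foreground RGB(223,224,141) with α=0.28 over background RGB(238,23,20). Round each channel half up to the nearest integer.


C = α×F + (1-α)×B, with 1-α = 0.72
R: 0.28×223 + 0.72×238 = 62.44 + 171.36 = 233.80 → 234
G: 0.28×224 + 0.72×23 = 62.72 + 16.56 = 79.28 → 79
B: 0.28×141 + 0.72×20 = 39.48 + 14.40 = 53.88 → 54
= RGB(234, 79, 54)


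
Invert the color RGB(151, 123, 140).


Invert: (255-R, 255-G, 255-B)
R: 255-151 = 104
G: 255-123 = 132
B: 255-140 = 115
= RGB(104, 132, 115)


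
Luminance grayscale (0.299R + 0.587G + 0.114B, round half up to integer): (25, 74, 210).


Gray = 0.299×R + 0.587×G + 0.114×B
Gray = 0.299×25 + 0.587×74 + 0.114×210
Gray = 7.475 + 43.438 + 23.940
Gray = 74.853 → round half up → 75
Gray = 75


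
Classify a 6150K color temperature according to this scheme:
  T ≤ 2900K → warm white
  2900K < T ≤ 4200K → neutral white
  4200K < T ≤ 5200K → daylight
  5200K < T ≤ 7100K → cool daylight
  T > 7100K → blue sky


Temperature: 6150K
5200K < 6150K ≤ 7100K → cool daylight
Classification: cool daylight


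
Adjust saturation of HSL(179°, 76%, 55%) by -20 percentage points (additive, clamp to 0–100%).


Original S = 76%
Adjustment = -20 percentage points
New S = 76 + (-20) = 56
Clamp to [0, 100] → 56
= HSL(179°, 56%, 55%)


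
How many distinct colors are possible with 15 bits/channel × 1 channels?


Total bits = 15 bits/channel × 1 channels = 15 bits
Distinct colors = 2^15
= 32,768 colors


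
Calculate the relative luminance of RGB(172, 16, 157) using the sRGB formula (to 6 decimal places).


Linearize each channel (sRGB transfer function): c = v/255; c_lin = c/12.92 if c ≤ 0.04045, else ((c+0.055)/1.055)^2.4
  R: 172/255 ≈ 0.674510 > 0.04045 → ((0.674510+0.055)/1.055)^2.4 ≈ 0.412543
  G: 16/255 ≈ 0.062745 > 0.04045 → ((0.062745+0.055)/1.055)^2.4 ≈ 0.005182
  B: 157/255 ≈ 0.615686 > 0.04045 → ((0.615686+0.055)/1.055)^2.4 ≈ 0.337164
R_lin = 0.412543, G_lin = 0.005182, B_lin = 0.337164
L = 0.2126×R + 0.7152×G + 0.0722×B
L = 0.2126×0.412543 + 0.7152×0.005182 + 0.0722×0.337164
L ≈ 0.115756


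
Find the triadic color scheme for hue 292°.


Triadic: equally spaced at 120° intervals
H1 = 292°
H2 = (292 + 120) mod 360 = 52°
H3 = (292 + 240) mod 360 = 172°
Triadic = 292°, 52°, 172°


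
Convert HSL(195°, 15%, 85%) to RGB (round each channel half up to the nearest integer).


H=195°, S=0.15, L=0.85
C = (1-|2L-1|)×S = (1-|0.70|)×0.15 = 0.045
H' = H/60 = 195/60 ≈ 3.2500; X = C×(1-|H' mod 2 - 1|) = 0.03375
m = L - C/2 = 0.85 - 0.0225 = 0.8275
Sector ⌊H'⌋ = 3 → (R',G',B') = (0.0, 0.03375, 0.045)
RGB = ((R'+m)×255, (G'+m)×255, (B'+m)×255) = (211.0125, 219.61875, 222.4875)
Round half up → RGB(211, 220, 222)


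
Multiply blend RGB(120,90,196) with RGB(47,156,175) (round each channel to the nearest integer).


Multiply: C = A×B/255, rounded to nearest integer
R: 120×47/255 = 5640/255 ≈ 22.118 → 22
G: 90×156/255 = 14040/255 ≈ 55.059 → 55
B: 196×175/255 = 34300/255 ≈ 134.510 → 135
= RGB(22, 55, 135)


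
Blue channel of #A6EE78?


Color: #A6EE78
R = A6 = 166
G = EE = 238
B = 78 = 120
Blue = 120


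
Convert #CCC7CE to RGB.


CC → 204 (R)
C7 → 199 (G)
CE → 206 (B)
= RGB(204, 199, 206)


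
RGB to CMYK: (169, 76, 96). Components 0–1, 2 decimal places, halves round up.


R'=169/255≈0.6627, G'=76/255≈0.2980, B'=96/255≈0.3765
K = 1 - max(R',G',B') = 1 - 169/255 = 86/255 = 0.33725… → 0.34
(1-R'-K)/(1-K) simplifies to (max-R)/max with max = 169:
C = (169-169)/169 = 0/169 = 0 → 0.00
M = (169-76)/169 = 93/169 = 0.55029… → 0.55
Y = (169-96)/169 = 73/169 = 0.43195… → 0.43
= CMYK(0.00, 0.55, 0.43, 0.34)


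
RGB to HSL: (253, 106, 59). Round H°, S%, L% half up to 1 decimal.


Normalize: R'=253/255≈0.9922, G'=106/255≈0.4157, B'=59/255≈0.2314
Max=253/255, Min=59/255, Δ=Max-Min=194/255
L = (Max+Min)/2 = (253+59)/510 = 312/510 = 0.61176… → L = 61.2%
L > 0.5 → S = Δ/(2-Max-Min) = 194/(510-253-59) = 194/198 = 0.97979… → S = 98.0%
(the 1/255 factors cancel in S and H, so raw channel differences can be used)
Max is R' → H = 60 × (((G-B)/Δ) mod 6) = 60 × (((106-59)/194) mod 6)
  47/194 = 0.2422…
  H = 60 × 0.2422… = 14.536…° → H = 14.5°
= HSL(14.5°, 98.0%, 61.2%)


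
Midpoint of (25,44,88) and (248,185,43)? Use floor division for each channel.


Midpoint: each channel = ⌊(C₁+C₂)/2⌋
R: ⌊(25+248)/2⌋ = 136
G: ⌊(44+185)/2⌋ = 114
B: ⌊(88+43)/2⌋ = 65
= RGB(136, 114, 65)


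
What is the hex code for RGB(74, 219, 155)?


R = 74 → 4A (hex)
G = 219 → DB (hex)
B = 155 → 9B (hex)
Hex = #4ADB9B


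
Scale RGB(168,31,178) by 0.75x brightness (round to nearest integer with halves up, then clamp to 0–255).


Multiply each channel by 0.75, round half up, clamp to [0, 255]
R: 168×0.75 = 126
G: 31×0.75 = 23.25 → round → 23
B: 178×0.75 = 133.5 → round → 134
= RGB(126, 23, 134)


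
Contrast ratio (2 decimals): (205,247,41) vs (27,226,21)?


Linearize each sRGB channel c=v/255: c/12.92 if c ≤ 0.04045 else ((c+0.055)/1.055)^2.4
L = 0.2126×R_lin + 0.7152×G_lin + 0.0722×B_lin
Color 1 (205,247,41):
  R=205: 205/255≈0.8039 > 0.04045 → ((0.8039+0.055)/1.055)^2.4 ≈ 0.61050
  G=247: 247/255≈0.9686 > 0.04045 → ((0.9686+0.055)/1.055)^2.4 ≈ 0.93011
  B=41: 41/255≈0.1608 > 0.04045 → ((0.1608+0.055)/1.055)^2.4 ≈ 0.02217
  L1 = 0.2126×0.61050 + 0.7152×0.93011 + 0.0722×0.02217 ≈ 0.79661
Color 2 (27,226,21):
  R=27: 27/255≈0.1059 > 0.04045 → ((0.1059+0.055)/1.055)^2.4 ≈ 0.01096
  G=226: 226/255≈0.8863 > 0.04045 → ((0.8863+0.055)/1.055)^2.4 ≈ 0.76052
  B=21: 21/255≈0.0824 > 0.04045 → ((0.0824+0.055)/1.055)^2.4 ≈ 0.00750
  L2 = 0.2126×0.01096 + 0.7152×0.76052 + 0.0722×0.00750 ≈ 0.54680
Lighter = 0.79661, Darker = 0.54680
Ratio = (L_lighter + 0.05) / (L_darker + 0.05)
Ratio = (0.79661 + 0.05) / (0.54680 + 0.05) = 0.84661 / 0.59680 ≈ 1.4186
Ratio ≈ 1.42:1


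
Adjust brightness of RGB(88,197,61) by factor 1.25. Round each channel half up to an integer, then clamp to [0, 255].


Multiply each channel by 1.25, round half up, clamp to [0, 255]
R: 88×1.25 = 110
G: 197×1.25 = 246.25 → round → 246
B: 61×1.25 = 76.25 → round → 76
= RGB(110, 246, 76)


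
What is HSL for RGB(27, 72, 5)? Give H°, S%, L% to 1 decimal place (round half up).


Normalize: R'=27/255≈0.1059, G'=72/255≈0.2824, B'=5/255≈0.0196
Max=72/255, Min=5/255, Δ=Max-Min=67/255
L = (Max+Min)/2 = (72+5)/510 = 77/510 = 0.15098… → L = 15.1%
L ≤ 0.5 → S = Δ/(Max+Min) = 67/(72+5) = 67/77 = 0.87012… → S = 87.0%
(the 1/255 factors cancel in S and H, so raw channel differences can be used)
Max is G' → H = 60 × ((B-R)/Δ + 2) = 60 × ((5-27)/67 + 2)
  -22/67 + 2 = -0.3283… + 2 = 1.6716…
  H = 60 × 1.6716… = 100.298…° → H = 100.3°
= HSL(100.3°, 87.0%, 15.1%)


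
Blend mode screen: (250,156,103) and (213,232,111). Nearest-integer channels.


Screen: C = 255 - (255-A)×(255-B)/255, rounded to nearest integer
R: 255 - (255-250)×(255-213)/255 = 255 - 210/255 ≈ 255 - 0.824 = 254.176 → 254
G: 255 - (255-156)×(255-232)/255 = 255 - 2277/255 ≈ 255 - 8.929 = 246.071 → 246
B: 255 - (255-103)×(255-111)/255 = 255 - 21888/255 ≈ 255 - 85.835 = 169.165 → 169
= RGB(254, 246, 169)


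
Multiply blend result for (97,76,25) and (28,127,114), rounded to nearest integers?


Multiply: C = A×B/255, rounded to nearest integer
R: 97×28/255 = 2716/255 ≈ 10.651 → 11
G: 76×127/255 = 9652/255 ≈ 37.851 → 38
B: 25×114/255 = 2850/255 ≈ 11.176 → 11
= RGB(11, 38, 11)


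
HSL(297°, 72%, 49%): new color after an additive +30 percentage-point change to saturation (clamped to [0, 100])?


Original S = 72%
Adjustment = +30 percentage points
New S = 72 + (30) = 102
Clamp to [0, 100] → 100
= HSL(297°, 100%, 49%)


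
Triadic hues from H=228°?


Triadic: equally spaced at 120° intervals
H1 = 228°
H2 = (228 + 120) mod 360 = 348°
H3 = (228 + 240) mod 360 = 108°
Triadic = 228°, 348°, 108°


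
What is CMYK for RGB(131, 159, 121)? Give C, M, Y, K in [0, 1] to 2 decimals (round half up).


R'=131/255≈0.5137, G'=159/255≈0.6235, B'=121/255≈0.4745
K = 1 - max(R',G',B') = 1 - 159/255 = 96/255 = 0.37647… → 0.38
(1-R'-K)/(1-K) simplifies to (max-R)/max with max = 159:
C = (159-131)/159 = 28/159 = 0.17610… → 0.18
M = (159-159)/159 = 0/159 = 0 → 0.00
Y = (159-121)/159 = 38/159 = 0.23899… → 0.24
= CMYK(0.18, 0.00, 0.24, 0.38)


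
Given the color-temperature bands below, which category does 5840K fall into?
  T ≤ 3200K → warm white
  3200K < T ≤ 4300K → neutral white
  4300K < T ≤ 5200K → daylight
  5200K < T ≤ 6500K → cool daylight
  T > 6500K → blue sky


Temperature: 5840K
5200K < 5840K ≤ 6500K → cool daylight
Classification: cool daylight


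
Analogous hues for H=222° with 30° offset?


Base hue: 222°
Left analog: (222 - 30) mod 360 = 192°
Right analog: (222 + 30) mod 360 = 252°
Analogous hues = 192° and 252°


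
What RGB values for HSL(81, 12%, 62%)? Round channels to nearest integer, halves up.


H=81°, S=0.12, L=0.62
C = (1-|2L-1|)×S = (1-|0.24|)×0.12 = 0.0912
H' = H/60 = 81/60 ≈ 1.3500; X = C×(1-|H' mod 2 - 1|) = 0.05928
m = L - C/2 = 0.62 - 0.0456 = 0.5744
Sector ⌊H'⌋ = 1 → (R',G',B') = (0.05928, 0.0912, 0.0)
RGB = ((R'+m)×255, (G'+m)×255, (B'+m)×255) = (161.5884, 169.728, 146.472)
Round half up → RGB(162, 170, 146)


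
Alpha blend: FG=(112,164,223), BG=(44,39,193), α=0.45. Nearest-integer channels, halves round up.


C = α×F + (1-α)×B, with 1-α = 0.55
R: 0.45×112 + 0.55×44 = 50.40 + 24.20 = 74.60 → 75
G: 0.45×164 + 0.55×39 = 73.80 + 21.45 = 95.25 → 95
B: 0.45×223 + 0.55×193 = 100.35 + 106.15 = 206.50 → 207
= RGB(75, 95, 207)


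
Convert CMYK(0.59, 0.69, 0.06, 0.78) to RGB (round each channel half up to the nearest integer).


R = 255 × (1-C) × (1-K) = 255 × 0.41 × 0.22 = 23.001 → 23
G = 255 × (1-M) × (1-K) = 255 × 0.31 × 0.22 = 17.391 → 17
B = 255 × (1-Y) × (1-K) = 255 × 0.94 × 0.22 = 52.734 → 53
= RGB(23, 17, 53)


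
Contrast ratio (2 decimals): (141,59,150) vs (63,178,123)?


Linearize each sRGB channel c=v/255: c/12.92 if c ≤ 0.04045 else ((c+0.055)/1.055)^2.4
L = 0.2126×R_lin + 0.7152×G_lin + 0.0722×B_lin
Color 1 (141,59,150):
  R=141: 141/255≈0.5529 > 0.04045 → ((0.5529+0.055)/1.055)^2.4 ≈ 0.26636
  G=59: 59/255≈0.2314 > 0.04045 → ((0.2314+0.055)/1.055)^2.4 ≈ 0.04374
  B=150: 150/255≈0.5882 > 0.04045 → ((0.5882+0.055)/1.055)^2.4 ≈ 0.30499
  L1 = 0.2126×0.26636 + 0.7152×0.04374 + 0.0722×0.30499 ≈ 0.10993
Color 2 (63,178,123):
  R=63: 63/255≈0.2471 > 0.04045 → ((0.2471+0.055)/1.055)^2.4 ≈ 0.04971
  G=178: 178/255≈0.6980 > 0.04045 → ((0.6980+0.055)/1.055)^2.4 ≈ 0.44520
  B=123: 123/255≈0.4824 > 0.04045 → ((0.4824+0.055)/1.055)^2.4 ≈ 0.19807
  L2 = 0.2126×0.04971 + 0.7152×0.44520 + 0.0722×0.19807 ≈ 0.34328
Lighter = 0.34328, Darker = 0.10993
Ratio = (L_lighter + 0.05) / (L_darker + 0.05)
Ratio = (0.34328 + 0.05) / (0.10993 + 0.05) = 0.39328 / 0.15993 ≈ 2.4591
Ratio ≈ 2.46:1


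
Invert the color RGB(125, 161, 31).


Invert: (255-R, 255-G, 255-B)
R: 255-125 = 130
G: 255-161 = 94
B: 255-31 = 224
= RGB(130, 94, 224)


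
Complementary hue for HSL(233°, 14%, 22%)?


Complement = opposite side of color wheel = hue + 180°
H' = (233 + 180) mod 360 = 53°
S and L unchanged.
= HSL(53°, 14%, 22%)


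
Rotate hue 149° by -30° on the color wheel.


New hue = (H + rotation) mod 360
New hue = (149 -30) mod 360
= 119 mod 360
= 119°


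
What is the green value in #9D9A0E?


Color: #9D9A0E
R = 9D = 157
G = 9A = 154
B = 0E = 14
Green = 154


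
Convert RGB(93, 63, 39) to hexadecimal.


R = 93 → 5D (hex)
G = 63 → 3F (hex)
B = 39 → 27 (hex)
Hex = #5D3F27


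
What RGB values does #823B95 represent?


82 → 130 (R)
3B → 59 (G)
95 → 149 (B)
= RGB(130, 59, 149)


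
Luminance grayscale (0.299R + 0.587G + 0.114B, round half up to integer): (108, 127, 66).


Gray = 0.299×R + 0.587×G + 0.114×B
Gray = 0.299×108 + 0.587×127 + 0.114×66
Gray = 32.292 + 74.549 + 7.524
Gray = 114.365 → round half up → 114
Gray = 114


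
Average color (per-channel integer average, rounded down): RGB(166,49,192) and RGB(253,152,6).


Midpoint: each channel = ⌊(C₁+C₂)/2⌋
R: ⌊(166+253)/2⌋ = 209
G: ⌊(49+152)/2⌋ = 100
B: ⌊(192+6)/2⌋ = 99
= RGB(209, 100, 99)


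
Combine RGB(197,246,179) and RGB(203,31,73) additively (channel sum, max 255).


Additive: each channel = min(255, C₁+C₂)
R: 197+203 = 400 → 255
G: 246+31 = 277 → 255
B: 179+73 = 252 → 252
= RGB(255, 255, 252)


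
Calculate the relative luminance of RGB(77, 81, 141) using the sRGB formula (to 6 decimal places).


Linearize each channel (sRGB transfer function): c = v/255; c_lin = c/12.92 if c ≤ 0.04045, else ((c+0.055)/1.055)^2.4
  R: 77/255 ≈ 0.301961 > 0.04045 → ((0.301961+0.055)/1.055)^2.4 ≈ 0.074214
  G: 81/255 ≈ 0.317647 > 0.04045 → ((0.317647+0.055)/1.055)^2.4 ≈ 0.082283
  B: 141/255 ≈ 0.552941 > 0.04045 → ((0.552941+0.055)/1.055)^2.4 ≈ 0.266356
R_lin = 0.074214, G_lin = 0.082283, B_lin = 0.266356
L = 0.2126×R + 0.7152×G + 0.0722×B
L = 0.2126×0.074214 + 0.7152×0.082283 + 0.0722×0.266356
L ≈ 0.093857


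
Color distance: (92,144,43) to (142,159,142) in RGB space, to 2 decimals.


d = √[(R₁-R₂)² + (G₁-G₂)² + (B₁-B₂)²]
d = √[(92-142)² + (144-159)² + (43-142)²]
d = √[2500 + 225 + 9801]
d = √12526
d ≈ 111.92


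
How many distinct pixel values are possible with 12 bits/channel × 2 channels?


Total bits = 12 bits/channel × 2 channels = 24 bits
Distinct pixel values = 2^24
= 16,777,216 pixel values


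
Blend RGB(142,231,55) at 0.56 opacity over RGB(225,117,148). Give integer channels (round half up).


C = α×F + (1-α)×B, with 1-α = 0.44
R: 0.56×142 + 0.44×225 = 79.52 + 99.00 = 178.52 → 179
G: 0.56×231 + 0.44×117 = 129.36 + 51.48 = 180.84 → 181
B: 0.56×55 + 0.44×148 = 30.80 + 65.12 = 95.92 → 96
= RGB(179, 181, 96)


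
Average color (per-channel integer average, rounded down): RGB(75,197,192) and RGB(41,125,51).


Midpoint: each channel = ⌊(C₁+C₂)/2⌋
R: ⌊(75+41)/2⌋ = 58
G: ⌊(197+125)/2⌋ = 161
B: ⌊(192+51)/2⌋ = 121
= RGB(58, 161, 121)


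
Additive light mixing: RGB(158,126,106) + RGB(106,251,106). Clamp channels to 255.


Additive: each channel = min(255, C₁+C₂)
R: 158+106 = 264 → 255
G: 126+251 = 377 → 255
B: 106+106 = 212 → 212
= RGB(255, 255, 212)


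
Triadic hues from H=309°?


Triadic: equally spaced at 120° intervals
H1 = 309°
H2 = (309 + 120) mod 360 = 69°
H3 = (309 + 240) mod 360 = 189°
Triadic = 309°, 69°, 189°


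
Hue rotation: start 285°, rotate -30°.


New hue = (H + rotation) mod 360
New hue = (285 -30) mod 360
= 255 mod 360
= 255°


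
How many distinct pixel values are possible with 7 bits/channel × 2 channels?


Total bits = 7 bits/channel × 2 channels = 14 bits
Distinct pixel values = 2^14
= 16,384 pixel values


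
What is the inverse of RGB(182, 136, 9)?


Invert: (255-R, 255-G, 255-B)
R: 255-182 = 73
G: 255-136 = 119
B: 255-9 = 246
= RGB(73, 119, 246)


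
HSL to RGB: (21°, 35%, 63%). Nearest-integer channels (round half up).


H=21°, S=0.35, L=0.63
C = (1-|2L-1|)×S = (1-|0.26|)×0.35 = 0.259
H' = H/60 = 21/60 ≈ 0.3500; X = C×(1-|H' mod 2 - 1|) = 0.09065
m = L - C/2 = 0.63 - 0.1295 = 0.5005
Sector ⌊H'⌋ = 0 → (R',G',B') = (0.259, 0.09065, 0.0)
RGB = ((R'+m)×255, (G'+m)×255, (B'+m)×255) = (193.6725, 150.74325, 127.6275)
Round half up → RGB(194, 151, 128)


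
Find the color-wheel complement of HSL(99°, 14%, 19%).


Complement = opposite side of color wheel = hue + 180°
H' = (99 + 180) mod 360 = 279°
S and L unchanged.
= HSL(279°, 14%, 19%)


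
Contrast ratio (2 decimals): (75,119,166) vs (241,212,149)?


Linearize each sRGB channel c=v/255: c/12.92 if c ≤ 0.04045 else ((c+0.055)/1.055)^2.4
L = 0.2126×R_lin + 0.7152×G_lin + 0.0722×B_lin
Color 1 (75,119,166):
  R=75: 75/255≈0.2941 > 0.04045 → ((0.2941+0.055)/1.055)^2.4 ≈ 0.07036
  G=119: 119/255≈0.4667 > 0.04045 → ((0.4667+0.055)/1.055)^2.4 ≈ 0.18447
  B=166: 166/255≈0.6510 > 0.04045 → ((0.6510+0.055)/1.055)^2.4 ≈ 0.38133
  L1 = 0.2126×0.07036 + 0.7152×0.18447 + 0.0722×0.38133 ≈ 0.17443
Color 2 (241,212,149):
  R=241: 241/255≈0.9451 > 0.04045 → ((0.9451+0.055)/1.055)^2.4 ≈ 0.87962
  G=212: 212/255≈0.8314 > 0.04045 → ((0.8314+0.055)/1.055)^2.4 ≈ 0.65837
  B=149: 149/255≈0.5843 > 0.04045 → ((0.5843+0.055)/1.055)^2.4 ≈ 0.30054
  L2 = 0.2126×0.87962 + 0.7152×0.65837 + 0.0722×0.30054 ≈ 0.67958
Lighter = 0.67958, Darker = 0.17443
Ratio = (L_lighter + 0.05) / (L_darker + 0.05)
Ratio = (0.67958 + 0.05) / (0.17443 + 0.05) = 0.72958 / 0.22443 ≈ 3.2508
Ratio ≈ 3.25:1


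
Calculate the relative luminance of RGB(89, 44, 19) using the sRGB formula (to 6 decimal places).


Linearize each channel (sRGB transfer function): c = v/255; c_lin = c/12.92 if c ≤ 0.04045, else ((c+0.055)/1.055)^2.4
  R: 89/255 ≈ 0.349020 > 0.04045 → ((0.349020+0.055)/1.055)^2.4 ≈ 0.099899
  G: 44/255 ≈ 0.172549 > 0.04045 → ((0.172549+0.055)/1.055)^2.4 ≈ 0.025187
  B: 19/255 ≈ 0.074510 > 0.04045 → ((0.074510+0.055)/1.055)^2.4 ≈ 0.006512
R_lin = 0.099899, G_lin = 0.025187, B_lin = 0.006512
L = 0.2126×R + 0.7152×G + 0.0722×B
L = 0.2126×0.099899 + 0.7152×0.025187 + 0.0722×0.006512
L ≈ 0.039722


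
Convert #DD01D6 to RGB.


DD → 221 (R)
01 → 1 (G)
D6 → 214 (B)
= RGB(221, 1, 214)


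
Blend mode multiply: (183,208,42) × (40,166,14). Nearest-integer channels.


Multiply: C = A×B/255, rounded to nearest integer
R: 183×40/255 = 7320/255 ≈ 28.706 → 29
G: 208×166/255 = 34528/255 ≈ 135.404 → 135
B: 42×14/255 = 588/255 ≈ 2.306 → 2
= RGB(29, 135, 2)


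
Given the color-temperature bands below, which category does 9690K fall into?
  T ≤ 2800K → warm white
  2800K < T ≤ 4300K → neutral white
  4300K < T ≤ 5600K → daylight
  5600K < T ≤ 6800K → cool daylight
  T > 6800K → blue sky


Temperature: 9690K
9690K > 6800K → blue sky
Classification: blue sky


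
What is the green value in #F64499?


Color: #F64499
R = F6 = 246
G = 44 = 68
B = 99 = 153
Green = 68


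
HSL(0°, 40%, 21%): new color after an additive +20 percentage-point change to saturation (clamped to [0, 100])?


Original S = 40%
Adjustment = +20 percentage points
New S = 40 + (20) = 60
Clamp to [0, 100] → 60
= HSL(0°, 60%, 21%)


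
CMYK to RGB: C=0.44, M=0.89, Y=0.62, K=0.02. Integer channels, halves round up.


R = 255 × (1-C) × (1-K) = 255 × 0.56 × 0.98 = 139.944 → 140
G = 255 × (1-M) × (1-K) = 255 × 0.11 × 0.98 = 27.489 → 27
B = 255 × (1-Y) × (1-K) = 255 × 0.38 × 0.98 = 94.962 → 95
= RGB(140, 27, 95)


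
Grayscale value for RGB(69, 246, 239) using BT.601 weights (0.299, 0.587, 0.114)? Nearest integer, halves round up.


Gray = 0.299×R + 0.587×G + 0.114×B
Gray = 0.299×69 + 0.587×246 + 0.114×239
Gray = 20.631 + 144.402 + 27.246
Gray = 192.279 → round half up → 192
Gray = 192


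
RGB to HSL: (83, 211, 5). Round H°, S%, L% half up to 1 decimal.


Normalize: R'=83/255≈0.3255, G'=211/255≈0.8275, B'=5/255≈0.0196
Max=211/255, Min=5/255, Δ=Max-Min=206/255
L = (Max+Min)/2 = (211+5)/510 = 216/510 = 0.42352… → L = 42.4%
L ≤ 0.5 → S = Δ/(Max+Min) = 206/(211+5) = 206/216 = 0.95370… → S = 95.4%
(the 1/255 factors cancel in S and H, so raw channel differences can be used)
Max is G' → H = 60 × ((B-R)/Δ + 2) = 60 × ((5-83)/206 + 2)
  -78/206 + 2 = -0.3786… + 2 = 1.6213…
  H = 60 × 1.6213… = 97.281…° → H = 97.3°
= HSL(97.3°, 95.4%, 42.4%)


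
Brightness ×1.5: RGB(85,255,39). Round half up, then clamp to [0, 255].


Multiply each channel by 1.5, round half up, clamp to [0, 255]
R: 85×1.5 = 127.5 → round → 128
G: 255×1.5 = 382.5 → round → 383 → clamp → 255
B: 39×1.5 = 58.5 → round → 59
= RGB(128, 255, 59)


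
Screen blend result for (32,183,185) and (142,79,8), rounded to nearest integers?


Screen: C = 255 - (255-A)×(255-B)/255, rounded to nearest integer
R: 255 - (255-32)×(255-142)/255 = 255 - 25199/255 ≈ 255 - 98.820 = 156.180 → 156
G: 255 - (255-183)×(255-79)/255 = 255 - 12672/255 ≈ 255 - 49.694 = 205.306 → 205
B: 255 - (255-185)×(255-8)/255 = 255 - 17290/255 ≈ 255 - 67.804 = 187.196 → 187
= RGB(156, 205, 187)


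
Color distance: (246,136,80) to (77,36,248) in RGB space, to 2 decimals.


d = √[(R₁-R₂)² + (G₁-G₂)² + (B₁-B₂)²]
d = √[(246-77)² + (136-36)² + (80-248)²]
d = √[28561 + 10000 + 28224]
d = √66785
d ≈ 258.43


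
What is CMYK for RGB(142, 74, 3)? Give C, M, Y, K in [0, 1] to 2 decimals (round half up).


R'=142/255≈0.5569, G'=74/255≈0.2902, B'=3/255≈0.0118
K = 1 - max(R',G',B') = 1 - 142/255 = 113/255 = 0.44313… → 0.44
(1-R'-K)/(1-K) simplifies to (max-R)/max with max = 142:
C = (142-142)/142 = 0/142 = 0 → 0.00
M = (142-74)/142 = 68/142 = 0.47887… → 0.48
Y = (142-3)/142 = 139/142 = 0.97887… → 0.98
= CMYK(0.00, 0.48, 0.98, 0.44)


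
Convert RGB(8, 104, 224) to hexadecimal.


R = 8 → 08 (hex)
G = 104 → 68 (hex)
B = 224 → E0 (hex)
Hex = #0868E0


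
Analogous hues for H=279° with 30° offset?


Base hue: 279°
Left analog: (279 - 30) mod 360 = 249°
Right analog: (279 + 30) mod 360 = 309°
Analogous hues = 249° and 309°


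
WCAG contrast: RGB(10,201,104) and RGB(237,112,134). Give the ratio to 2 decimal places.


Linearize each sRGB channel c=v/255: c/12.92 if c ≤ 0.04045 else ((c+0.055)/1.055)^2.4
L = 0.2126×R_lin + 0.7152×G_lin + 0.0722×B_lin
Color 1 (10,201,104):
  R=10: 10/255≈0.0392 ≤ 0.04045 → 0.0392/12.92 ≈ 0.00304
  G=201: 201/255≈0.7882 > 0.04045 → ((0.7882+0.055)/1.055)^2.4 ≈ 0.58408
  B=104: 104/255≈0.4078 > 0.04045 → ((0.4078+0.055)/1.055)^2.4 ≈ 0.13843
  L1 = 0.2126×0.00304 + 0.7152×0.58408 + 0.0722×0.13843 ≈ 0.42837
Color 2 (237,112,134):
  R=237: 237/255≈0.9294 > 0.04045 → ((0.9294+0.055)/1.055)^2.4 ≈ 0.84687
  G=112: 112/255≈0.4392 > 0.04045 → ((0.4392+0.055)/1.055)^2.4 ≈ 0.16203
  B=134: 134/255≈0.5255 > 0.04045 → ((0.5255+0.055)/1.055)^2.4 ≈ 0.23840
  L2 = 0.2126×0.84687 + 0.7152×0.16203 + 0.0722×0.23840 ≈ 0.31314
Lighter = 0.42837, Darker = 0.31314
Ratio = (L_lighter + 0.05) / (L_darker + 0.05)
Ratio = (0.42837 + 0.05) / (0.31314 + 0.05) = 0.47837 / 0.36314 ≈ 1.3173
Ratio ≈ 1.32:1
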